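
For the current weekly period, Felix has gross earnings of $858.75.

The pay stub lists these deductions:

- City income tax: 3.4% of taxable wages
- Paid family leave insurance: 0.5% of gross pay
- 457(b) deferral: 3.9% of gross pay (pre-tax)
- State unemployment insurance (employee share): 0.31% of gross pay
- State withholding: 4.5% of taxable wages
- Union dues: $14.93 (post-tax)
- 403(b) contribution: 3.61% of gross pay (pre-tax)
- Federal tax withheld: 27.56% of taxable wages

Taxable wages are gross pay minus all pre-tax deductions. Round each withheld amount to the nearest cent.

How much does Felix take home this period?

$490.74

403(b) contribution: $858.75 × 0.0361 = $31.00
457(b) deferral: $858.75 × 0.039 = $33.49
Pre-tax total = $31.00 + $33.49 = $64.49
Taxable wages = $858.75 − $64.49 = $794.26
State withholding: $794.26 × 0.045 = $35.74
Federal tax withheld: $794.26 × 0.2756 = $218.90
City income tax: $794.26 × 0.034 = $27.00
State unemployment insurance (employee share): $858.75 × 0.0031 = $2.66
Paid family leave insurance: $858.75 × 0.005 = $4.29
Union dues: $14.93
Total deductions = $31.00 + $33.49 + $35.74 + $218.90 + $27.00 + $2.66 + $4.29 + $14.93 = $368.01
Net pay = $858.75 − $368.01 = $490.74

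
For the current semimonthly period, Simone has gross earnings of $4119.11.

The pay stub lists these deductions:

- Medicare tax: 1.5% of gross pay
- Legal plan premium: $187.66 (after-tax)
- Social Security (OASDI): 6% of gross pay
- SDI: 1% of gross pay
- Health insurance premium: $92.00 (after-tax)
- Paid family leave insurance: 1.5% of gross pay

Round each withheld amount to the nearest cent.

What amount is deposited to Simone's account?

Social Security (OASDI): $4119.11 × 0.06 = $247.15
Medicare tax: $4119.11 × 0.015 = $61.79
SDI: $4119.11 × 0.01 = $41.19
Paid family leave insurance: $4119.11 × 0.015 = $61.79
Health insurance premium: $92.00
Legal plan premium: $187.66
Total deductions = $247.15 + $61.79 + $41.19 + $61.79 + $92.00 + $187.66 = $691.58
Net pay = $4119.11 − $691.58 = $3427.53

$3427.53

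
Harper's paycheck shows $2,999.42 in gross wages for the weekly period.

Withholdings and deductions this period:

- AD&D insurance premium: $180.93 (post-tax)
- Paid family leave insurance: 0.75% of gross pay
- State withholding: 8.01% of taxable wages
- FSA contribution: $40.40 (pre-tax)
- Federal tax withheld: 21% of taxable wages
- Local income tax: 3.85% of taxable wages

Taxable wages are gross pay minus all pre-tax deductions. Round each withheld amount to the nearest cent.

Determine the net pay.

FSA contribution: $40.40
Taxable wages = $2,999.42 − $40.40 = $2,959.02
Local income tax: $2,959.02 × 0.0385 = $113.92
State withholding: $2,959.02 × 0.0801 = $237.02
Federal tax withheld: $2,959.02 × 0.21 = $621.39
Paid family leave insurance: $2,999.42 × 0.0075 = $22.50
AD&D insurance premium: $180.93
Total deductions = $40.40 + $113.92 + $237.02 + $621.39 + $22.50 + $180.93 = $1,216.16
Net pay = $2,999.42 − $1,216.16 = $1,783.26

$1,783.26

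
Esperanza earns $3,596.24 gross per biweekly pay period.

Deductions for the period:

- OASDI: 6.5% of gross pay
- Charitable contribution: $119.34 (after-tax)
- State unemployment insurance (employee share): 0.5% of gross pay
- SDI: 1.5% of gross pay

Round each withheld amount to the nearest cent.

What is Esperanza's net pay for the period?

$3,171.22

OASDI: $3,596.24 × 0.065 = $233.76
SDI: $3,596.24 × 0.015 = $53.94
State unemployment insurance (employee share): $3,596.24 × 0.005 = $17.98
Charitable contribution: $119.34
Total deductions = $233.76 + $53.94 + $17.98 + $119.34 = $425.02
Net pay = $3,596.24 − $425.02 = $3,171.22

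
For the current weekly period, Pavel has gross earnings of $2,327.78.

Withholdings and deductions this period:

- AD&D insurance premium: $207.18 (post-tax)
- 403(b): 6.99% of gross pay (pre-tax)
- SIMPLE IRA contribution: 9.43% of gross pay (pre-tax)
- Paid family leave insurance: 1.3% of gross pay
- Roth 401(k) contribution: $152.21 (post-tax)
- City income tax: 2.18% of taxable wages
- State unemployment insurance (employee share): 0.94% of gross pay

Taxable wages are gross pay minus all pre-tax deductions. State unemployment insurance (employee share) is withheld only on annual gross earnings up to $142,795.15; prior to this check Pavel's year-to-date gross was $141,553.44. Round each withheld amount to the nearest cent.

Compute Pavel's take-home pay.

SIMPLE IRA contribution: $2,327.78 × 0.0943 = $219.51
403(b): $2,327.78 × 0.0699 = $162.71
Pre-tax total = $219.51 + $162.71 = $382.22
Taxable wages = $2,327.78 − $382.22 = $1,945.56
City income tax: $1,945.56 × 0.0218 = $42.41
State unemployment insurance (employee share): only $142,795.15 − $141,553.44 = $1,241.71 of this check is subject → $1,241.71 × 0.0094 = $11.67
Paid family leave insurance: $2,327.78 × 0.013 = $30.26
Roth 401(k) contribution: $152.21
AD&D insurance premium: $207.18
Total deductions = $219.51 + $162.71 + $42.41 + $11.67 + $30.26 + $152.21 + $207.18 = $825.95
Net pay = $2,327.78 − $825.95 = $1,501.83

$1,501.83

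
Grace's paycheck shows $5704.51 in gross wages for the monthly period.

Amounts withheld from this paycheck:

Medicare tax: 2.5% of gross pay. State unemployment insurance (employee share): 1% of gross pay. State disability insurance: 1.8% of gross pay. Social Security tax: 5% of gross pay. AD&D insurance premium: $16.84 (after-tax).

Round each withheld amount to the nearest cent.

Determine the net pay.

$5100.10

Medicare tax: $5704.51 × 0.025 = $142.61
Social Security tax: $5704.51 × 0.05 = $285.23
State unemployment insurance (employee share): $5704.51 × 0.01 = $57.05
State disability insurance: $5704.51 × 0.018 = $102.68
AD&D insurance premium: $16.84
Total deductions = $142.61 + $285.23 + $57.05 + $102.68 + $16.84 = $604.41
Net pay = $5704.51 − $604.41 = $5100.10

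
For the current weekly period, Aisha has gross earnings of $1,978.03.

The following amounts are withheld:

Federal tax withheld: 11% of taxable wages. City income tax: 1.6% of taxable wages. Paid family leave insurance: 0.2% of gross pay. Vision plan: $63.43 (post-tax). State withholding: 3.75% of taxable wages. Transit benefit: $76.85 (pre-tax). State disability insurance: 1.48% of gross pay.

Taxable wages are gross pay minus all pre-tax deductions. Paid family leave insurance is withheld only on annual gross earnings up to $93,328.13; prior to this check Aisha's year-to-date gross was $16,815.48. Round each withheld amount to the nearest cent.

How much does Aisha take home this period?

Transit benefit: $76.85
Taxable wages = $1,978.03 − $76.85 = $1,901.18
State withholding: $1,901.18 × 0.0375 = $71.29
Federal tax withheld: $1,901.18 × 0.11 = $209.13
City income tax: $1,901.18 × 0.016 = $30.42
State disability insurance: $1,978.03 × 0.0148 = $29.27
Paid family leave insurance: cap not yet reached, full $1,978.03 is subject → $1,978.03 × 0.002 = $3.96
Vision plan: $63.43
Total deductions = $76.85 + $71.29 + $209.13 + $30.42 + $29.27 + $3.96 + $63.43 = $484.35
Net pay = $1,978.03 − $484.35 = $1,493.68

$1,493.68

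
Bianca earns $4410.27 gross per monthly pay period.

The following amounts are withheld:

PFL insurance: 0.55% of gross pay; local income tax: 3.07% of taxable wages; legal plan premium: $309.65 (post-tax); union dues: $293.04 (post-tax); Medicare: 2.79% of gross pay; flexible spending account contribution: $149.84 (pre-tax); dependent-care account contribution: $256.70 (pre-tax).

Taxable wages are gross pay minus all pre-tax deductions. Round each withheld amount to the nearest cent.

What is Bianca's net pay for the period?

Flexible spending account contribution: $149.84
Dependent-care account contribution: $256.70
Pre-tax total = $149.84 + $256.70 = $406.54
Taxable wages = $4410.27 − $406.54 = $4003.73
Local income tax: $4003.73 × 0.0307 = $122.91
Medicare: $4410.27 × 0.0279 = $123.05
PFL insurance: $4410.27 × 0.0055 = $24.26
Legal plan premium: $309.65
Union dues: $293.04
Total deductions = $149.84 + $256.70 + $122.91 + $123.05 + $24.26 + $309.65 + $293.04 = $1279.45
Net pay = $4410.27 − $1279.45 = $3130.82

$3130.82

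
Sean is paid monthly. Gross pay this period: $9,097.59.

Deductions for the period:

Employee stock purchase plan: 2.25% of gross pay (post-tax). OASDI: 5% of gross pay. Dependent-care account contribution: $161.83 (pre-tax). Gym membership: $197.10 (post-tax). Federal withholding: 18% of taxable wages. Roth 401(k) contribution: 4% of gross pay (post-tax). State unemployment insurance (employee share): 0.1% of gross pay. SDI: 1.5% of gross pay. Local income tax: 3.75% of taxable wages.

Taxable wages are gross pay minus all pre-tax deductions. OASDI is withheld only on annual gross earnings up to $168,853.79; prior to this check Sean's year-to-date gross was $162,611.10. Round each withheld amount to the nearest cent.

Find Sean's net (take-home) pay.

$5,768.84

Dependent-care account contribution: $161.83
Taxable wages = $9,097.59 − $161.83 = $8,935.76
Local income tax: $8,935.76 × 0.0375 = $335.09
Federal withholding: $8,935.76 × 0.18 = $1,608.44
State unemployment insurance (employee share): $9,097.59 × 0.001 = $9.10
OASDI: only $168,853.79 − $162,611.10 = $6,242.69 of this check is subject → $6,242.69 × 0.05 = $312.13
SDI: $9,097.59 × 0.015 = $136.46
Gym membership: $197.10
Employee stock purchase plan: $9,097.59 × 0.0225 = $204.70
Roth 401(k) contribution: $9,097.59 × 0.04 = $363.90
Total deductions = $161.83 + $335.09 + $1,608.44 + $9.10 + $312.13 + $136.46 + $197.10 + $204.70 + $363.90 = $3,328.75
Net pay = $9,097.59 − $3,328.75 = $5,768.84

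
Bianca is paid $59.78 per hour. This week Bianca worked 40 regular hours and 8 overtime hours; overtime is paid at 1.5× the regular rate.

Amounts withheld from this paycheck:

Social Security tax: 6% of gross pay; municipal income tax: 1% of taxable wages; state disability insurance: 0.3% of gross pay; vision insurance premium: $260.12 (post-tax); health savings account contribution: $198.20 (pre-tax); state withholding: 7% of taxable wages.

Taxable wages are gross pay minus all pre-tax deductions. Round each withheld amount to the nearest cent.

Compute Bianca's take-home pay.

$2,221.57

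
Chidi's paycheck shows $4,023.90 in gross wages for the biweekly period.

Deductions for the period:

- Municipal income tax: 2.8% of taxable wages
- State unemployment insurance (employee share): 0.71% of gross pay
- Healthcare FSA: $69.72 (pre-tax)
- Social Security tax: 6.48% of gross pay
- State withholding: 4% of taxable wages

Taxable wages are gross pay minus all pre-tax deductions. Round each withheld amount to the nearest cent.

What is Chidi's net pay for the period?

$3,395.97

Healthcare FSA: $69.72
Taxable wages = $4,023.90 − $69.72 = $3,954.18
Municipal income tax: $3,954.18 × 0.028 = $110.72
State withholding: $3,954.18 × 0.04 = $158.17
Social Security tax: $4,023.90 × 0.0648 = $260.75
State unemployment insurance (employee share): $4,023.90 × 0.0071 = $28.57
Total deductions = $69.72 + $110.72 + $158.17 + $260.75 + $28.57 = $627.93
Net pay = $4,023.90 − $627.93 = $3,395.97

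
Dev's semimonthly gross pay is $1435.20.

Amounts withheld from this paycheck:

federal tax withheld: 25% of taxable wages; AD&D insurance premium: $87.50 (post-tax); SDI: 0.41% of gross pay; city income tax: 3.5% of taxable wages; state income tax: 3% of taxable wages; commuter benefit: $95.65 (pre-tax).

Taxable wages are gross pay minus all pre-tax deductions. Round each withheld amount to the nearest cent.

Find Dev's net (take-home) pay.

$824.21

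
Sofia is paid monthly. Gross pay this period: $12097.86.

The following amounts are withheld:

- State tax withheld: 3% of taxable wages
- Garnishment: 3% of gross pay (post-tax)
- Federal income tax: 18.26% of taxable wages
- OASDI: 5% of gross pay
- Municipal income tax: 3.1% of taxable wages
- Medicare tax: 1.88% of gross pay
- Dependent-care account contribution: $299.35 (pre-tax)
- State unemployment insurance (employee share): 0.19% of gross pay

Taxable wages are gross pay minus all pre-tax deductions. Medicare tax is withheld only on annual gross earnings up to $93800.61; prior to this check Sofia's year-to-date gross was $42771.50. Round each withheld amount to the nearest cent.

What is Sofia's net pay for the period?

$7706.13

Dependent-care account contribution: $299.35
Taxable wages = $12097.86 − $299.35 = $11798.51
State tax withheld: $11798.51 × 0.03 = $353.96
Municipal income tax: $11798.51 × 0.031 = $365.75
Federal income tax: $11798.51 × 0.1826 = $2154.41
OASDI: $12097.86 × 0.05 = $604.89
State unemployment insurance (employee share): $12097.86 × 0.0019 = $22.99
Medicare tax: cap not yet reached, full $12097.86 is subject → $12097.86 × 0.0188 = $227.44
Garnishment: $12097.86 × 0.03 = $362.94
Total deductions = $299.35 + $353.96 + $365.75 + $2154.41 + $604.89 + $22.99 + $227.44 + $362.94 = $4391.73
Net pay = $12097.86 − $4391.73 = $7706.13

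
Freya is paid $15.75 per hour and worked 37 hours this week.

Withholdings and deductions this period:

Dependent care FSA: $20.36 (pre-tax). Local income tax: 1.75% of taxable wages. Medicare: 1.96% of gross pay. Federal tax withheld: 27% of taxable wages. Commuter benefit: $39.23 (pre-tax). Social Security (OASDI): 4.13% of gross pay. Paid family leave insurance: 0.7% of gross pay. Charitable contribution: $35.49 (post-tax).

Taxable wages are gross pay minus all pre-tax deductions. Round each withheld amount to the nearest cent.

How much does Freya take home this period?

Gross pay: 37 × $15.75 = $582.75
Dependent care FSA: $20.36
Commuter benefit: $39.23
Pre-tax total = $20.36 + $39.23 = $59.59
Taxable wages = $582.75 − $59.59 = $523.16
Federal tax withheld: $523.16 × 0.27 = $141.25
Local income tax: $523.16 × 0.0175 = $9.16
Paid family leave insurance: $582.75 × 0.007 = $4.08
Social Security (OASDI): $582.75 × 0.0413 = $24.07
Medicare: $582.75 × 0.0196 = $11.42
Charitable contribution: $35.49
Total deductions = $20.36 + $39.23 + $141.25 + $9.16 + $4.08 + $24.07 + $11.42 + $35.49 = $285.06
Net pay = $582.75 − $285.06 = $297.69

$297.69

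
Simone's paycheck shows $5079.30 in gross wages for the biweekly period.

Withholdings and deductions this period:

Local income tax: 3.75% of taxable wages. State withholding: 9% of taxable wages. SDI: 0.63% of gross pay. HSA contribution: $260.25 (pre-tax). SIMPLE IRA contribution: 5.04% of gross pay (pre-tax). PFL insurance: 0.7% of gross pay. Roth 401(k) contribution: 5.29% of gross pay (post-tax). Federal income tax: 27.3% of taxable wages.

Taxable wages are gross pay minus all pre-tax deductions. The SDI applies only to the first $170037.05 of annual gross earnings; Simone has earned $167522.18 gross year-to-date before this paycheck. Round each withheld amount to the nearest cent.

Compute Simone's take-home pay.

$2415.47

HSA contribution: $260.25
SIMPLE IRA contribution: $5079.30 × 0.0504 = $256.00
Pre-tax total = $260.25 + $256.00 = $516.25
Taxable wages = $5079.30 − $516.25 = $4563.05
Local income tax: $4563.05 × 0.0375 = $171.11
State withholding: $4563.05 × 0.09 = $410.67
Federal income tax: $4563.05 × 0.273 = $1245.71
SDI: only $170037.05 − $167522.18 = $2514.87 of this check is subject → $2514.87 × 0.0063 = $15.84
PFL insurance: $5079.30 × 0.007 = $35.56
Roth 401(k) contribution: $5079.30 × 0.0529 = $268.69
Total deductions = $260.25 + $256.00 + $171.11 + $410.67 + $1245.71 + $15.84 + $35.56 + $268.69 = $2663.83
Net pay = $5079.30 − $2663.83 = $2415.47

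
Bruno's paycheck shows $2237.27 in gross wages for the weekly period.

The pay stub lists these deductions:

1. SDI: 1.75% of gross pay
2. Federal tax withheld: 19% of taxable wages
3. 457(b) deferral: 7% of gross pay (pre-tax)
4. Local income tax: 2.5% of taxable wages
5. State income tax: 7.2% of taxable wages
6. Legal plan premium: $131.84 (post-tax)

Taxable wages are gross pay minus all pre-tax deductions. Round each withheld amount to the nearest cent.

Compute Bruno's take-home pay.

457(b) deferral: $2237.27 × 0.07 = $156.61
Taxable wages = $2237.27 − $156.61 = $2080.66
Local income tax: $2080.66 × 0.025 = $52.02
Federal tax withheld: $2080.66 × 0.19 = $395.33
State income tax: $2080.66 × 0.072 = $149.81
SDI: $2237.27 × 0.0175 = $39.15
Legal plan premium: $131.84
Total deductions = $156.61 + $52.02 + $395.33 + $149.81 + $39.15 + $131.84 = $924.76
Net pay = $2237.27 − $924.76 = $1312.51

$1312.51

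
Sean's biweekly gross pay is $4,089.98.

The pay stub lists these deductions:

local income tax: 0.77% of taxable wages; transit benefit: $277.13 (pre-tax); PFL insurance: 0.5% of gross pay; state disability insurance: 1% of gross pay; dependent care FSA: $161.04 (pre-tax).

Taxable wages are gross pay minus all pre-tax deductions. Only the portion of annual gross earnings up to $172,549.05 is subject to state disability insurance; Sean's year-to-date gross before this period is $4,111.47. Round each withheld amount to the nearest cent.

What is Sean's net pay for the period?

$3,562.34

Transit benefit: $277.13
Dependent care FSA: $161.04
Pre-tax total = $277.13 + $161.04 = $438.17
Taxable wages = $4,089.98 − $438.17 = $3,651.81
Local income tax: $3,651.81 × 0.0077 = $28.12
State disability insurance: cap not yet reached, full $4,089.98 is subject → $4,089.98 × 0.01 = $40.90
PFL insurance: $4,089.98 × 0.005 = $20.45
Total deductions = $277.13 + $161.04 + $28.12 + $40.90 + $20.45 = $527.64
Net pay = $4,089.98 − $527.64 = $3,562.34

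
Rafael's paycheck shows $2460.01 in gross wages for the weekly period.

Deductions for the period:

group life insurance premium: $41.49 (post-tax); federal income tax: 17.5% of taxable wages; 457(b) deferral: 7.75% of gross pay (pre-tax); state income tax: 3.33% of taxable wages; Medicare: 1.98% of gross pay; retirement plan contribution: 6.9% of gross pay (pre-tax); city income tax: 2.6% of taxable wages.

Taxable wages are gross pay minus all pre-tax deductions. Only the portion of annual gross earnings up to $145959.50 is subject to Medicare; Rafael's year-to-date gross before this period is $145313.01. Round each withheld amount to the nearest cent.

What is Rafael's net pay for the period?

$1553.39

Retirement plan contribution: $2460.01 × 0.069 = $169.74
457(b) deferral: $2460.01 × 0.0775 = $190.65
Pre-tax total = $169.74 + $190.65 = $360.39
Taxable wages = $2460.01 − $360.39 = $2099.62
Federal income tax: $2099.62 × 0.175 = $367.43
State income tax: $2099.62 × 0.0333 = $69.92
City income tax: $2099.62 × 0.026 = $54.59
Medicare: only $145959.50 − $145313.01 = $646.49 of this check is subject → $646.49 × 0.0198 = $12.80
Group life insurance premium: $41.49
Total deductions = $169.74 + $190.65 + $367.43 + $69.92 + $54.59 + $12.80 + $41.49 = $906.62
Net pay = $2460.01 − $906.62 = $1553.39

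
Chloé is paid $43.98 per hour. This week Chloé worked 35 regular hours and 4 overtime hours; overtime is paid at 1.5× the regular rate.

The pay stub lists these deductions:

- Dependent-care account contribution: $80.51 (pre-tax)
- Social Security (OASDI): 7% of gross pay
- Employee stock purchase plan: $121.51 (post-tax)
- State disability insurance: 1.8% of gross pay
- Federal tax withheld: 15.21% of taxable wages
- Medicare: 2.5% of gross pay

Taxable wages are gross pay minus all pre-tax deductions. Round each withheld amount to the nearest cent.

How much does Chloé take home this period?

Regular pay: 35 × $43.98 = $1,539.30
Overtime pay: 4 × $43.98 × 1.5 = $263.88
Gross pay = $1,539.30 + $263.88 = $1,803.18
Dependent-care account contribution: $80.51
Taxable wages = $1,803.18 − $80.51 = $1,722.67
Federal tax withheld: $1,722.67 × 0.1521 = $262.02
Medicare: $1,803.18 × 0.025 = $45.08
Social Security (OASDI): $1,803.18 × 0.07 = $126.22
State disability insurance: $1,803.18 × 0.018 = $32.46
Employee stock purchase plan: $121.51
Total deductions = $80.51 + $262.02 + $45.08 + $126.22 + $32.46 + $121.51 = $667.80
Net pay = $1,803.18 − $667.80 = $1,135.38

$1,135.38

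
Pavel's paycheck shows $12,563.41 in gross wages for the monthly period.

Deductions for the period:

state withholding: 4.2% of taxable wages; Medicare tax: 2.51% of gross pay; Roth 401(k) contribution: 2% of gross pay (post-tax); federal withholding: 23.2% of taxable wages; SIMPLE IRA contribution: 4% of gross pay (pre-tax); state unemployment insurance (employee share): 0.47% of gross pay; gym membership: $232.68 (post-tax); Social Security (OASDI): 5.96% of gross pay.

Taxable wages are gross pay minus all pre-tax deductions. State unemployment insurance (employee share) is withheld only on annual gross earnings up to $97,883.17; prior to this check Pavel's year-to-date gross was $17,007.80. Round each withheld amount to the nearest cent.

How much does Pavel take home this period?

$7,149.07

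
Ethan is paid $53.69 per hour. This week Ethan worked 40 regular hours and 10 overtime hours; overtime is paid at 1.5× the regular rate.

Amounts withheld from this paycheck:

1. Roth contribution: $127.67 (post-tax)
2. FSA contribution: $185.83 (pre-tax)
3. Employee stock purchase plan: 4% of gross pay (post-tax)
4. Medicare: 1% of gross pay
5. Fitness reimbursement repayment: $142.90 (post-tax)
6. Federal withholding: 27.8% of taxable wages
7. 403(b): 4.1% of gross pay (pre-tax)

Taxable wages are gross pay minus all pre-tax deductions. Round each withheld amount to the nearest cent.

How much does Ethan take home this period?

Regular pay: 40 × $53.69 = $2,147.60
Overtime pay: 10 × $53.69 × 1.5 = $805.35
Gross pay = $2,147.60 + $805.35 = $2,952.95
403(b): $2,952.95 × 0.041 = $121.07
FSA contribution: $185.83
Pre-tax total = $121.07 + $185.83 = $306.90
Taxable wages = $2,952.95 − $306.90 = $2,646.05
Federal withholding: $2,646.05 × 0.278 = $735.60
Medicare: $2,952.95 × 0.01 = $29.53
Roth contribution: $127.67
Fitness reimbursement repayment: $142.90
Employee stock purchase plan: $2,952.95 × 0.04 = $118.12
Total deductions = $121.07 + $185.83 + $735.60 + $29.53 + $127.67 + $142.90 + $118.12 = $1,460.72
Net pay = $2,952.95 − $1,460.72 = $1,492.23

$1,492.23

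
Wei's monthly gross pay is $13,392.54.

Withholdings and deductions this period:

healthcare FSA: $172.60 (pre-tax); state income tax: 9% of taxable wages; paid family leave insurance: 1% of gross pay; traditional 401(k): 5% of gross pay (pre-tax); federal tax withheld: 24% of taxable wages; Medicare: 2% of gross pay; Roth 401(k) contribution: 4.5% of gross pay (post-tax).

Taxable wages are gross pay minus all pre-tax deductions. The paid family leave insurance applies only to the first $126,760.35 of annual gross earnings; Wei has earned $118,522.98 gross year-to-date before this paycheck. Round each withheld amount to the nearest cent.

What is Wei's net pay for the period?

Healthcare FSA: $172.60
Traditional 401(k): $13,392.54 × 0.05 = $669.63
Pre-tax total = $172.60 + $669.63 = $842.23
Taxable wages = $13,392.54 − $842.23 = $12,550.31
Federal tax withheld: $12,550.31 × 0.24 = $3,012.07
State income tax: $12,550.31 × 0.09 = $1,129.53
Paid family leave insurance: only $126,760.35 − $118,522.98 = $8,237.37 of this check is subject → $8,237.37 × 0.01 = $82.37
Medicare: $13,392.54 × 0.02 = $267.85
Roth 401(k) contribution: $13,392.54 × 0.045 = $602.66
Total deductions = $172.60 + $669.63 + $3,012.07 + $1,129.53 + $82.37 + $267.85 + $602.66 = $5,936.71
Net pay = $13,392.54 − $5,936.71 = $7,455.83

$7,455.83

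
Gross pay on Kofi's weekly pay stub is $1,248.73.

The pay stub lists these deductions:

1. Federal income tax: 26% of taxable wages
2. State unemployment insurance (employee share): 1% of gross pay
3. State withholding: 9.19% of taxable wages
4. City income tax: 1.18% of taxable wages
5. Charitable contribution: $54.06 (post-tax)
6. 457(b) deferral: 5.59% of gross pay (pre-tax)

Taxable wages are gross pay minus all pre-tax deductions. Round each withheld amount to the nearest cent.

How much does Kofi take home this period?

457(b) deferral: $1,248.73 × 0.0559 = $69.80
Taxable wages = $1,248.73 − $69.80 = $1,178.93
City income tax: $1,178.93 × 0.0118 = $13.91
State withholding: $1,178.93 × 0.0919 = $108.34
Federal income tax: $1,178.93 × 0.26 = $306.52
State unemployment insurance (employee share): $1,248.73 × 0.01 = $12.49
Charitable contribution: $54.06
Total deductions = $69.80 + $13.91 + $108.34 + $306.52 + $12.49 + $54.06 = $565.12
Net pay = $1,248.73 − $565.12 = $683.61

$683.61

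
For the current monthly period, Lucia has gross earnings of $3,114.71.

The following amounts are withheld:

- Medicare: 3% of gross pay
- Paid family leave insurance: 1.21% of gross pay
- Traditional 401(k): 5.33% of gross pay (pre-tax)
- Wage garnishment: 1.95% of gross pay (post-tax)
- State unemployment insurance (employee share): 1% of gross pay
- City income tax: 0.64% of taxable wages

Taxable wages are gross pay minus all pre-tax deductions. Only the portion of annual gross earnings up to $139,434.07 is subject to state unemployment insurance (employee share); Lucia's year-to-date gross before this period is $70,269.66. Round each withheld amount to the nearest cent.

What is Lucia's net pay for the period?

$2,706.81

Traditional 401(k): $3,114.71 × 0.0533 = $166.01
Taxable wages = $3,114.71 − $166.01 = $2,948.70
City income tax: $2,948.70 × 0.0064 = $18.87
Medicare: $3,114.71 × 0.03 = $93.44
State unemployment insurance (employee share): cap not yet reached, full $3,114.71 is subject → $3,114.71 × 0.01 = $31.15
Paid family leave insurance: $3,114.71 × 0.0121 = $37.69
Wage garnishment: $3,114.71 × 0.0195 = $60.74
Total deductions = $166.01 + $18.87 + $93.44 + $31.15 + $37.69 + $60.74 = $407.90
Net pay = $3,114.71 − $407.90 = $2,706.81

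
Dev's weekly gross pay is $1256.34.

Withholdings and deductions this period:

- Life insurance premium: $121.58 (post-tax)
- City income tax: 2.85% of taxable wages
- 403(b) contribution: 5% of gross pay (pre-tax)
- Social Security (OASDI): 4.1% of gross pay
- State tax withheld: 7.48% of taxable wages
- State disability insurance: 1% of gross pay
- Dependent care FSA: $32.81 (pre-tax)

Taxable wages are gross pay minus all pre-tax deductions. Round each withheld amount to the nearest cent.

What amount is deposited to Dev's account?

$855.16

Dependent care FSA: $32.81
403(b) contribution: $1256.34 × 0.05 = $62.82
Pre-tax total = $32.81 + $62.82 = $95.63
Taxable wages = $1256.34 − $95.63 = $1160.71
State tax withheld: $1160.71 × 0.0748 = $86.82
City income tax: $1160.71 × 0.0285 = $33.08
State disability insurance: $1256.34 × 0.01 = $12.56
Social Security (OASDI): $1256.34 × 0.041 = $51.51
Life insurance premium: $121.58
Total deductions = $32.81 + $62.82 + $86.82 + $33.08 + $12.56 + $51.51 + $121.58 = $401.18
Net pay = $1256.34 − $401.18 = $855.16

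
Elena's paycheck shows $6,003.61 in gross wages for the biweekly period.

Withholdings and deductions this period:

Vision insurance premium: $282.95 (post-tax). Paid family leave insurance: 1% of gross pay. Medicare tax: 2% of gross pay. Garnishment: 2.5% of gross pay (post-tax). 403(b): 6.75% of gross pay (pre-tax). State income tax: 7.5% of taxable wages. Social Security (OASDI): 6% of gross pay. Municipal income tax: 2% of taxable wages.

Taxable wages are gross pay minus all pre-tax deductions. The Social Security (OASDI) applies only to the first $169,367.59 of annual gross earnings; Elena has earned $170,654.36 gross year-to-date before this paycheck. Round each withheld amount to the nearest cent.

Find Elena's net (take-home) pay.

$4,453.37

403(b): $6,003.61 × 0.0675 = $405.24
Taxable wages = $6,003.61 − $405.24 = $5,598.37
State income tax: $5,598.37 × 0.075 = $419.88
Municipal income tax: $5,598.37 × 0.02 = $111.97
Medicare tax: $6,003.61 × 0.02 = $120.07
Paid family leave insurance: $6,003.61 × 0.01 = $60.04
Social Security (OASDI): annual cap $169,367.59 already reached (YTD $170,654.36), so $0.00
Garnishment: $6,003.61 × 0.025 = $150.09
Vision insurance premium: $282.95
Total deductions = $405.24 + $419.88 + $111.97 + $120.07 + $60.04 + $0.00 + $150.09 + $282.95 = $1,550.24
Net pay = $6,003.61 − $1,550.24 = $4,453.37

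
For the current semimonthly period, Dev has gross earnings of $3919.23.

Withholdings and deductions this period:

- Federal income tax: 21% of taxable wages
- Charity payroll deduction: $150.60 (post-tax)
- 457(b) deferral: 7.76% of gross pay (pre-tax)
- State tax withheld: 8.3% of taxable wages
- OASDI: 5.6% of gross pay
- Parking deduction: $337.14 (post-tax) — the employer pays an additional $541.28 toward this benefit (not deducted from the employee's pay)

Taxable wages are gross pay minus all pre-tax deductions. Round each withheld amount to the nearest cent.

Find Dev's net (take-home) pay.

457(b) deferral: $3919.23 × 0.0776 = $304.13
Taxable wages = $3919.23 − $304.13 = $3615.10
State tax withheld: $3615.10 × 0.083 = $300.05
Federal income tax: $3615.10 × 0.21 = $759.17
OASDI: $3919.23 × 0.056 = $219.48
Charity payroll deduction: $150.60
Parking deduction: $337.14
(Employer's $541.28 toward parking deduction is not withheld from the employee.)
Total deductions = $304.13 + $300.05 + $759.17 + $219.48 + $150.60 + $337.14 = $2070.57
Net pay = $3919.23 − $2070.57 = $1848.66

$1848.66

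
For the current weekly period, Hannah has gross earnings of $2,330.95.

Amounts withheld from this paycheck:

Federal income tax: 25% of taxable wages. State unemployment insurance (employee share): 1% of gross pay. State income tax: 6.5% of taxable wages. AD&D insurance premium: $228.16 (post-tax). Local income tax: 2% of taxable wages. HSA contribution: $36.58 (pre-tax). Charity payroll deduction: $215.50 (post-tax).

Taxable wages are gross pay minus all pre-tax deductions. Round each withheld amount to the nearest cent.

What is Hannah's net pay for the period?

HSA contribution: $36.58
Taxable wages = $2,330.95 − $36.58 = $2,294.37
Federal income tax: $2,294.37 × 0.25 = $573.59
State income tax: $2,294.37 × 0.065 = $149.13
Local income tax: $2,294.37 × 0.02 = $45.89
State unemployment insurance (employee share): $2,330.95 × 0.01 = $23.31
Charity payroll deduction: $215.50
AD&D insurance premium: $228.16
Total deductions = $36.58 + $573.59 + $149.13 + $45.89 + $23.31 + $215.50 + $228.16 = $1,272.16
Net pay = $2,330.95 − $1,272.16 = $1,058.79

$1,058.79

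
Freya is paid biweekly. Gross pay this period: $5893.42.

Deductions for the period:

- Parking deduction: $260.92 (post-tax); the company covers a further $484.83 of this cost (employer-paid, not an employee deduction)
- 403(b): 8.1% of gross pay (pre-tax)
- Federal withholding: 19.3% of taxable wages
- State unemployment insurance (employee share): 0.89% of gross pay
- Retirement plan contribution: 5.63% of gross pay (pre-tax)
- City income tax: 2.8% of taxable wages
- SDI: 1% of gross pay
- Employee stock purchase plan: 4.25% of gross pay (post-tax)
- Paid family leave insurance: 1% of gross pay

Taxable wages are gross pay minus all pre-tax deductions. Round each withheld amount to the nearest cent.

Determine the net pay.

$3278.93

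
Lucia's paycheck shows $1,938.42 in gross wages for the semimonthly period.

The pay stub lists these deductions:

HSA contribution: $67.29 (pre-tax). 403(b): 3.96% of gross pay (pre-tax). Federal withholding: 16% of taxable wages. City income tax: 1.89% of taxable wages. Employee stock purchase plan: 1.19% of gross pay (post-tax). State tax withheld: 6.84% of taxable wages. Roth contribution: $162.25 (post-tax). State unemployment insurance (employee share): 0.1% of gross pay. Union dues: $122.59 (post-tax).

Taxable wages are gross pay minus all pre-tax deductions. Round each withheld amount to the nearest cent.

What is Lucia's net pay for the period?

403(b): $1,938.42 × 0.0396 = $76.76
HSA contribution: $67.29
Pre-tax total = $76.76 + $67.29 = $144.05
Taxable wages = $1,938.42 − $144.05 = $1,794.37
Federal withholding: $1,794.37 × 0.16 = $287.10
City income tax: $1,794.37 × 0.0189 = $33.91
State tax withheld: $1,794.37 × 0.0684 = $122.73
State unemployment insurance (employee share): $1,938.42 × 0.001 = $1.94
Union dues: $122.59
Employee stock purchase plan: $1,938.42 × 0.0119 = $23.07
Roth contribution: $162.25
Total deductions = $76.76 + $67.29 + $287.10 + $33.91 + $122.73 + $1.94 + $122.59 + $23.07 + $162.25 = $897.64
Net pay = $1,938.42 − $897.64 = $1,040.78

$1,040.78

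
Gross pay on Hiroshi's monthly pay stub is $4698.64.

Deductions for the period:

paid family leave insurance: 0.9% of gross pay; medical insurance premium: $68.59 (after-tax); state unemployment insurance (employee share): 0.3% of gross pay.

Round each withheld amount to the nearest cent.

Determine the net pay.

$4573.66

State unemployment insurance (employee share): $4698.64 × 0.003 = $14.10
Paid family leave insurance: $4698.64 × 0.009 = $42.29
Medical insurance premium: $68.59
Total deductions = $14.10 + $42.29 + $68.59 = $124.98
Net pay = $4698.64 − $124.98 = $4573.66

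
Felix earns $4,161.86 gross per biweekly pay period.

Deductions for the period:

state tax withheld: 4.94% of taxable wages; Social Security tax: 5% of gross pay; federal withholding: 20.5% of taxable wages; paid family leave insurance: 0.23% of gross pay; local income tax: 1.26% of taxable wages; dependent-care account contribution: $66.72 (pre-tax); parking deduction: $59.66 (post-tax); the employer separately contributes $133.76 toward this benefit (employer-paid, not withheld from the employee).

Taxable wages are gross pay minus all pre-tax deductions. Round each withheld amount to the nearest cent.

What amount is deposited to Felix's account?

$2,724.42

Dependent-care account contribution: $66.72
Taxable wages = $4,161.86 − $66.72 = $4,095.14
State tax withheld: $4,095.14 × 0.0494 = $202.30
Federal withholding: $4,095.14 × 0.205 = $839.50
Local income tax: $4,095.14 × 0.0126 = $51.60
Paid family leave insurance: $4,161.86 × 0.0023 = $9.57
Social Security tax: $4,161.86 × 0.05 = $208.09
Parking deduction: $59.66
(Employer's $133.76 toward parking deduction is not withheld from the employee.)
Total deductions = $66.72 + $202.30 + $839.50 + $51.60 + $9.57 + $208.09 + $59.66 = $1,437.44
Net pay = $4,161.86 − $1,437.44 = $2,724.42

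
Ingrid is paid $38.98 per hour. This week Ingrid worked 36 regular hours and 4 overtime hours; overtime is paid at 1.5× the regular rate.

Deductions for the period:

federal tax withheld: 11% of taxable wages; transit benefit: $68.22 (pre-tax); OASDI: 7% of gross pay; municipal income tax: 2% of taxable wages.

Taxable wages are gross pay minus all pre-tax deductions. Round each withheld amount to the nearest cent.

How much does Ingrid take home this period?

$1250.38

Regular pay: 36 × $38.98 = $1403.28
Overtime pay: 4 × $38.98 × 1.5 = $233.88
Gross pay = $1403.28 + $233.88 = $1637.16
Transit benefit: $68.22
Taxable wages = $1637.16 − $68.22 = $1568.94
Municipal income tax: $1568.94 × 0.02 = $31.38
Federal tax withheld: $1568.94 × 0.11 = $172.58
OASDI: $1637.16 × 0.07 = $114.60
Total deductions = $68.22 + $31.38 + $172.58 + $114.60 = $386.78
Net pay = $1637.16 − $386.78 = $1250.38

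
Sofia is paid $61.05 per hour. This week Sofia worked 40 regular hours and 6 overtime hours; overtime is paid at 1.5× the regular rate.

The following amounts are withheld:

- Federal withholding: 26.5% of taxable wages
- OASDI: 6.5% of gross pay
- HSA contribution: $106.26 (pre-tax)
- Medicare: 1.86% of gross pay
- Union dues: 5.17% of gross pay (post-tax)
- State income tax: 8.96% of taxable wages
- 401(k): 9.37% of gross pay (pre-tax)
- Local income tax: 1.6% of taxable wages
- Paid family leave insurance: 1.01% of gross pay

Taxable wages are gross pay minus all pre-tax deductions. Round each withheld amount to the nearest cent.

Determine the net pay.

$1,204.56

Regular pay: 40 × $61.05 = $2,442.00
Overtime pay: 6 × $61.05 × 1.5 = $549.45
Gross pay = $2,442.00 + $549.45 = $2,991.45
401(k): $2,991.45 × 0.0937 = $280.30
HSA contribution: $106.26
Pre-tax total = $280.30 + $106.26 = $386.56
Taxable wages = $2,991.45 − $386.56 = $2,604.89
State income tax: $2,604.89 × 0.0896 = $233.40
Federal withholding: $2,604.89 × 0.265 = $690.30
Local income tax: $2,604.89 × 0.016 = $41.68
Paid family leave insurance: $2,991.45 × 0.0101 = $30.21
OASDI: $2,991.45 × 0.065 = $194.44
Medicare: $2,991.45 × 0.0186 = $55.64
Union dues: $2,991.45 × 0.0517 = $154.66
Total deductions = $280.30 + $106.26 + $233.40 + $690.30 + $41.68 + $30.21 + $194.44 + $55.64 + $154.66 = $1,786.89
Net pay = $2,991.45 − $1,786.89 = $1,204.56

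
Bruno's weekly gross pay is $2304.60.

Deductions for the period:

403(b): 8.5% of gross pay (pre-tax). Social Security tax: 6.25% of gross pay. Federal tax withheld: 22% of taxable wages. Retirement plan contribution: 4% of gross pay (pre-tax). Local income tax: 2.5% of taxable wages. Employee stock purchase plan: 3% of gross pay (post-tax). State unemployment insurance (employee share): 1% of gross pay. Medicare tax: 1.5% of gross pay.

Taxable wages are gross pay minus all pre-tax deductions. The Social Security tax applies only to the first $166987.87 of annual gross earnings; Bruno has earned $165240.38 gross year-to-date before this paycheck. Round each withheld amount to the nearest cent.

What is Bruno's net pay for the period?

$1286.50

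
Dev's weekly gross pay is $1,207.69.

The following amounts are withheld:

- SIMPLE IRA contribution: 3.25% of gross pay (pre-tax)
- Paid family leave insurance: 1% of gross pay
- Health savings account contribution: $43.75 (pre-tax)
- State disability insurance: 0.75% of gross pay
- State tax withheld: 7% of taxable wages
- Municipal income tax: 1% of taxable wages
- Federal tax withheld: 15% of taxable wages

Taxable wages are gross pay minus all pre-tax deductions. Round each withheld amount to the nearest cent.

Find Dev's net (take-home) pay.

$844.87

Health savings account contribution: $43.75
SIMPLE IRA contribution: $1,207.69 × 0.0325 = $39.25
Pre-tax total = $43.75 + $39.25 = $83.00
Taxable wages = $1,207.69 − $83.00 = $1,124.69
State tax withheld: $1,124.69 × 0.07 = $78.73
Municipal income tax: $1,124.69 × 0.01 = $11.25
Federal tax withheld: $1,124.69 × 0.15 = $168.70
Paid family leave insurance: $1,207.69 × 0.01 = $12.08
State disability insurance: $1,207.69 × 0.0075 = $9.06
Total deductions = $43.75 + $39.25 + $78.73 + $11.25 + $168.70 + $12.08 + $9.06 = $362.82
Net pay = $1,207.69 − $362.82 = $844.87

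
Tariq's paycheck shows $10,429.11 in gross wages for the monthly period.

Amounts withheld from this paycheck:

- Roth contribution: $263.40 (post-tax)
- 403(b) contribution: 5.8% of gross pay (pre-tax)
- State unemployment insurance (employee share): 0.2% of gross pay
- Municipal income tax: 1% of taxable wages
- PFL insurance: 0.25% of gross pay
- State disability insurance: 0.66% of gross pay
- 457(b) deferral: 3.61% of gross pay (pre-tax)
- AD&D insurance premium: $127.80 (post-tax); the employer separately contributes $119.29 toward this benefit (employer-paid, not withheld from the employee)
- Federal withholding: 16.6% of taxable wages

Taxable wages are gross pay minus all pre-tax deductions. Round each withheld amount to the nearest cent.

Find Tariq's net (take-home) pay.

$7,277.97

403(b) contribution: $10,429.11 × 0.058 = $604.89
457(b) deferral: $10,429.11 × 0.0361 = $376.49
Pre-tax total = $604.89 + $376.49 = $981.38
Taxable wages = $10,429.11 − $981.38 = $9,447.73
Federal withholding: $9,447.73 × 0.166 = $1,568.32
Municipal income tax: $9,447.73 × 0.01 = $94.48
State unemployment insurance (employee share): $10,429.11 × 0.002 = $20.86
State disability insurance: $10,429.11 × 0.0066 = $68.83
PFL insurance: $10,429.11 × 0.0025 = $26.07
AD&D insurance premium: $127.80
Roth contribution: $263.40
(Employer's $119.29 toward AD&D insurance premium is not withheld from the employee.)
Total deductions = $604.89 + $376.49 + $1,568.32 + $94.48 + $20.86 + $68.83 + $26.07 + $127.80 + $263.40 = $3,151.14
Net pay = $10,429.11 − $3,151.14 = $7,277.97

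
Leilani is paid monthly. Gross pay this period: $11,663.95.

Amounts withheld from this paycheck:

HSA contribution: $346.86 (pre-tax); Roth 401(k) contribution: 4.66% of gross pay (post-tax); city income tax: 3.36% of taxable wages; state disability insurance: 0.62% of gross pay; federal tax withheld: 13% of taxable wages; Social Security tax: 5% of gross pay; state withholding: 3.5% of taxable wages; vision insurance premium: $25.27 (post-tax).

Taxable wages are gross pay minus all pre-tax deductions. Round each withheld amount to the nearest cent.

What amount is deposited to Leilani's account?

$7,845.19

HSA contribution: $346.86
Taxable wages = $11,663.95 − $346.86 = $11,317.09
Federal tax withheld: $11,317.09 × 0.13 = $1,471.22
State withholding: $11,317.09 × 0.035 = $396.10
City income tax: $11,317.09 × 0.0336 = $380.25
Social Security tax: $11,663.95 × 0.05 = $583.20
State disability insurance: $11,663.95 × 0.0062 = $72.32
Vision insurance premium: $25.27
Roth 401(k) contribution: $11,663.95 × 0.0466 = $543.54
Total deductions = $346.86 + $1,471.22 + $396.10 + $380.25 + $583.20 + $72.32 + $25.27 + $543.54 = $3,818.76
Net pay = $11,663.95 − $3,818.76 = $7,845.19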